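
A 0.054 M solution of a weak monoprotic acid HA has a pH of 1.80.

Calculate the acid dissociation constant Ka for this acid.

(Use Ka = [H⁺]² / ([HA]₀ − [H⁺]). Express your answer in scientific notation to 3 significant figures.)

[H⁺] = 10^(−pH) = 10^(−1.80) = 1.585e-02 M. For HA ⇌ H⁺ + A⁻, Ka = [H⁺][A⁻]/[HA] = [H⁺]² / ([HA]₀ − [H⁺]) = (1.585e-02)² / (0.054 − 1.585e-02) = 6.58e-03.

K_a = 6.58e-03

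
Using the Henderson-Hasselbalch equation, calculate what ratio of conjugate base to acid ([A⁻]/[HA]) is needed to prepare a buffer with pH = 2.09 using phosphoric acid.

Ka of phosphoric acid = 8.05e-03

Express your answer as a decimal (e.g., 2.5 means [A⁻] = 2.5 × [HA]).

pKa = -log(8.05e-03) = 2.0942. pH = pKa + log([A⁻]/[HA]), so log([A⁻]/[HA]) = pH − pKa = 2.09 − 2.0942 = -0.0042. [A⁻]/[HA] = 10^(-0.0042) = 0.990

[A⁻]/[HA] = 0.990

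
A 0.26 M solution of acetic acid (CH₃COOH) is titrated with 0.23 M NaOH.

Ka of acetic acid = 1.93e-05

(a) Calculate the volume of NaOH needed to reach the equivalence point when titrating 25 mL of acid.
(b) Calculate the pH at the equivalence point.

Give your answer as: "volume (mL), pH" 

moles acid = 0.26 × 25/1000 = 0.0065 mol; V_base = moles/0.23 × 1000 = 28.3 mL. At equivalence only the conjugate base is present: [A⁻] = 0.0065/0.053 = 1.2204e-01 M. Kb = Kw/Ka = 5.18e-10; [OH⁻] = √(Kb × [A⁻]) = 7.9520e-06; pOH = 5.10; pH = 14 - pOH = 8.90.

V = 28.3 mL, pH = 8.90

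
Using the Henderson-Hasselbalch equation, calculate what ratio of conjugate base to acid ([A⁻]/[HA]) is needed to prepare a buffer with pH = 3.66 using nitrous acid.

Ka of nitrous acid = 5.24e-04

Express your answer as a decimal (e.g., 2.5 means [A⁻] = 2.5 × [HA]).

pKa = -log(5.24e-04) = 3.2807. pH = pKa + log([A⁻]/[HA]), so log([A⁻]/[HA]) = pH − pKa = 3.66 − 3.2807 = 0.3793. [A⁻]/[HA] = 10^(0.3793) = 2.40

[A⁻]/[HA] = 2.40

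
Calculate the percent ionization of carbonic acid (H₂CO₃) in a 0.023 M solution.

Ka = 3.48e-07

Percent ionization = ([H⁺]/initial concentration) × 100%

Using Ka equilibrium: x² + Ka×x - Ka×C = 0. Solving: [H⁺] = 8.9291e-05. Percent = (8.9291e-05/0.023) × 100

Percent ionization = 0.388%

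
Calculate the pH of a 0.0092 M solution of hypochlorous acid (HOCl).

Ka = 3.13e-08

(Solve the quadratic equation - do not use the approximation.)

x² + Ka×x - Ka×C = 0. Using quadratic formula: [H⁺] = 1.6954e-05

pH = 4.77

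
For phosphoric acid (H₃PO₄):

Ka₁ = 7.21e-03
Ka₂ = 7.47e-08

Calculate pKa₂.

pKa₂ = -log(Ka₂) = -log(7.47e-08) = 7.13.

pK_{a2} = 7.13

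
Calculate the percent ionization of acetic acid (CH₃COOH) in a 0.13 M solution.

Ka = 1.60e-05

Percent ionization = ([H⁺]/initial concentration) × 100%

Using Ka equilibrium: x² + Ka×x - Ka×C = 0. Solving: [H⁺] = 1.4342e-03. Percent = (1.4342e-03/0.13) × 100

Percent ionization = 1.1%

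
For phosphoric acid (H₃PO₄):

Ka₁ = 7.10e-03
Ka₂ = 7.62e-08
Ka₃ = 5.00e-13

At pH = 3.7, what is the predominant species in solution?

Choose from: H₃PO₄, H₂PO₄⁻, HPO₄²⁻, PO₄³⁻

pKa₁ = 2.15, pKa₂ = 7.12, pKa₃ = 12.30. For a polyprotic acid the predominant species crosses at each pKa: below pKa_n the protonated form dominates, above it the deprotonated form does. At pH = 3.7, the predominant species is H₂PO₄⁻.

H₂PO₄⁻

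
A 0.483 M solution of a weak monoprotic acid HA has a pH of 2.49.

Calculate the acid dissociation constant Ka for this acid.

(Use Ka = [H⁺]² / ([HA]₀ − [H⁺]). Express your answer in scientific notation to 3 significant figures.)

[H⁺] = 10^(−pH) = 10^(−2.49) = 3.236e-03 M. For HA ⇌ H⁺ + A⁻, Ka = [H⁺][A⁻]/[HA] = [H⁺]² / ([HA]₀ − [H⁺]) = (3.236e-03)² / (0.483 − 3.236e-03) = 2.18e-05.

K_a = 2.18e-05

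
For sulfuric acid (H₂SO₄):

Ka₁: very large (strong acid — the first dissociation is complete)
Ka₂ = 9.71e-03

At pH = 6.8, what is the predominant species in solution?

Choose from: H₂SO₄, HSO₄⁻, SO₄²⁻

The first dissociation is complete, so H₂SO₄ itself is never the predominant species in water; pKa₂ = -log(9.71e-03) = 2.01. For a polyprotic acid the predominant species crosses at each pKa: below pKa_n the protonated form dominates, above it the deprotonated form does. At pH = 6.8, the predominant species is SO₄²⁻.

SO₄²⁻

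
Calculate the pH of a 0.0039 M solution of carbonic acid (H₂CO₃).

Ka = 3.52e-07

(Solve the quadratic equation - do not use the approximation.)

x² + Ka×x - Ka×C = 0. Using quadratic formula: [H⁺] = 3.6876e-05

pH = 4.43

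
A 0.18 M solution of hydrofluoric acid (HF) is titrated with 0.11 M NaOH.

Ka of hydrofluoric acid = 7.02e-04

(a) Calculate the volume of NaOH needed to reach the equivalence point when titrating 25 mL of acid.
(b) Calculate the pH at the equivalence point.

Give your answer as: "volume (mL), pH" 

moles acid = 0.18 × 25/1000 = 0.0045 mol; V_base = moles/0.11 × 1000 = 40.9 mL. At equivalence only the conjugate base is present: [A⁻] = 0.0045/0.066 = 6.8276e-02 M. Kb = Kw/Ka = 1.42e-11; [OH⁻] = √(Kb × [A⁻]) = 9.8620e-07; pOH = 6.01; pH = 14 - pOH = 7.99.

V = 40.9 mL, pH = 7.99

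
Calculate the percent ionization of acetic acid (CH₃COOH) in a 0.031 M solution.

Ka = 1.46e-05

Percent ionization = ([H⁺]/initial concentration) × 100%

Using Ka equilibrium: x² + Ka×x - Ka×C = 0. Solving: [H⁺] = 6.6550e-04. Percent = (6.6550e-04/0.031) × 100

Percent ionization = 2.15%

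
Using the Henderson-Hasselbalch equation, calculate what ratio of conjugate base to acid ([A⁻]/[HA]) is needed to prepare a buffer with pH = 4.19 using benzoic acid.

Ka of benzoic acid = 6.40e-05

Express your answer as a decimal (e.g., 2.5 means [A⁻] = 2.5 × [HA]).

pKa = -log(6.40e-05) = 4.1938. pH = pKa + log([A⁻]/[HA]), so log([A⁻]/[HA]) = pH − pKa = 4.19 − 4.1938 = -0.0038. [A⁻]/[HA] = 10^(-0.0038) = 0.991

[A⁻]/[HA] = 0.991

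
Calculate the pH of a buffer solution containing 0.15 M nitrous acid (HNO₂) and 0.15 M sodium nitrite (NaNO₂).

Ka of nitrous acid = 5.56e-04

pKa = -log(5.56e-04) = 3.25. pH = pKa + log([A⁻]/[HA]) = 3.25 + log(0.15/0.15)

pH = 3.25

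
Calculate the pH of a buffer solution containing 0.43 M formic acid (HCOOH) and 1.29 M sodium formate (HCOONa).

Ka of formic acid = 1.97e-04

pKa = -log(1.97e-04) = 3.71. pH = pKa + log([A⁻]/[HA]) = 3.71 + log(1.29/0.43)

pH = 4.18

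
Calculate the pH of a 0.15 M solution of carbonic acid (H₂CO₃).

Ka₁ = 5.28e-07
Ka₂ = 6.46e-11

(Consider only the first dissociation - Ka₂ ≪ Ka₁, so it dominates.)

First dissociation dominates. From Ka₁ = [H⁺][HA⁻]/[H₂A], x² + Ka₁·x − Ka₁·C = 0 with C = 0.15 M and Ka₁ = 5.28e-07. Solving: [H⁺] = (−Ka₁ + √(Ka₁² + 4·Ka₁·C)) / 2 = 2.8116e-04 M. pH = -log(2.8116e-04) = 3.55.

pH = 3.55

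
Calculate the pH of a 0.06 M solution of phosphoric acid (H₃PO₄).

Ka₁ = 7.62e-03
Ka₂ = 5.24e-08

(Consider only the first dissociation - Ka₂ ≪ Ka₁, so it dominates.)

First dissociation dominates. From Ka₁ = [H⁺][HA⁻]/[H₂A], x² + Ka₁·x − Ka₁·C = 0 with C = 0.06 M and Ka₁ = 7.62e-03. Solving: [H⁺] = (−Ka₁ + √(Ka₁² + 4·Ka₁·C)) / 2 = 1.7909e-02 M. pH = -log(1.7909e-02) = 1.75.

pH = 1.75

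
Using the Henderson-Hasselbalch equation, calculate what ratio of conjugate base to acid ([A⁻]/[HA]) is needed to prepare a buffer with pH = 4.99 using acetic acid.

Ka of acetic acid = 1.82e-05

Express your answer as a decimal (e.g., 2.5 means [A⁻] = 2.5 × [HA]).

pKa = -log(1.82e-05) = 4.7399. pH = pKa + log([A⁻]/[HA]), so log([A⁻]/[HA]) = pH − pKa = 4.99 − 4.7399 = 0.2501. [A⁻]/[HA] = 10^(0.2501) = 1.78

[A⁻]/[HA] = 1.78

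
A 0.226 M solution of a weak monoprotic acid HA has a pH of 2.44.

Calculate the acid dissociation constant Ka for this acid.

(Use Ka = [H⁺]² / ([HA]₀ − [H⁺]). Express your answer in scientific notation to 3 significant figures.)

[H⁺] = 10^(−pH) = 10^(−2.44) = 3.631e-03 M. For HA ⇌ H⁺ + A⁻, Ka = [H⁺][A⁻]/[HA] = [H⁺]² / ([HA]₀ − [H⁺]) = (3.631e-03)² / (0.226 − 3.631e-03) = 5.93e-05.

K_a = 5.93e-05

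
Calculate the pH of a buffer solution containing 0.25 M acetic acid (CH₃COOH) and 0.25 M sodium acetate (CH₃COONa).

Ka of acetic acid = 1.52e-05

pKa = -log(1.52e-05) = 4.82. pH = pKa + log([A⁻]/[HA]) = 4.82 + log(0.25/0.25)

pH = 4.82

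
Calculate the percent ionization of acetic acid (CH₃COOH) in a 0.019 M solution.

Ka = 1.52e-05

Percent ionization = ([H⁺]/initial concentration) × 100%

Using Ka equilibrium: x² + Ka×x - Ka×C = 0. Solving: [H⁺] = 5.2985e-04. Percent = (5.2985e-04/0.019) × 100

Percent ionization = 2.79%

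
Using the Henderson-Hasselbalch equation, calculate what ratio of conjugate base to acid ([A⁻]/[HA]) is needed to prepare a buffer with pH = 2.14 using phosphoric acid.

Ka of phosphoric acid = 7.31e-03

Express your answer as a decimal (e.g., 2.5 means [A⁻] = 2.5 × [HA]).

pKa = -log(7.31e-03) = 2.1361. pH = pKa + log([A⁻]/[HA]), so log([A⁻]/[HA]) = pH − pKa = 2.14 − 2.1361 = 0.0039. [A⁻]/[HA] = 10^(0.0039) = 1.01

[A⁻]/[HA] = 1.01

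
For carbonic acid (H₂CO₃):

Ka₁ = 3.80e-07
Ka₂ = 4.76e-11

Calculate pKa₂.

pKa₂ = -log(Ka₂) = -log(4.76e-11) = 10.32.

pK_{a2} = 10.32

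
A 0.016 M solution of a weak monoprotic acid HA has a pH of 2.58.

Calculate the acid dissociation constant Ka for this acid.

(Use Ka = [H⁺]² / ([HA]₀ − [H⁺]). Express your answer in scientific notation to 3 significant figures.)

[H⁺] = 10^(−pH) = 10^(−2.58) = 2.630e-03 M. For HA ⇌ H⁺ + A⁻, Ka = [H⁺][A⁻]/[HA] = [H⁺]² / ([HA]₀ − [H⁺]) = (2.630e-03)² / (0.016 − 2.630e-03) = 5.17e-04.

K_a = 5.17e-04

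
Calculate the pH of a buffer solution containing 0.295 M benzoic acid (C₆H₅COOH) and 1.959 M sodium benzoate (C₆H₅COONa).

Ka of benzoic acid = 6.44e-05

pKa = -log(6.44e-05) = 4.19. pH = pKa + log([A⁻]/[HA]) = 4.19 + log(1.959/0.295)

pH = 5.01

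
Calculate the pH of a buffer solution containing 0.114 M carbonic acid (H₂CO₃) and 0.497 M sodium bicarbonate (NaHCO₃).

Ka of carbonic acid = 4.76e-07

pKa = -log(4.76e-07) = 6.32. pH = pKa + log([A⁻]/[HA]) = 6.32 + log(0.497/0.114)

pH = 6.96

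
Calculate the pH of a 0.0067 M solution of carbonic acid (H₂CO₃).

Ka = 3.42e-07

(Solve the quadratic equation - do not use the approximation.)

x² + Ka×x - Ka×C = 0. Using quadratic formula: [H⁺] = 4.7698e-05

pH = 4.32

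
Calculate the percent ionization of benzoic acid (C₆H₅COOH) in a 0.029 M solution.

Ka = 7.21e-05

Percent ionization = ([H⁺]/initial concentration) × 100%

Using Ka equilibrium: x² + Ka×x - Ka×C = 0. Solving: [H⁺] = 1.4104e-03. Percent = (1.4104e-03/0.029) × 100

Percent ionization = 4.86%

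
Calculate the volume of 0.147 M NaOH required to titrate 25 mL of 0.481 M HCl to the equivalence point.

At equivalence: moles acid = moles base. moles HCl = 0.481 × 25/1000 = 0.01203 mol. V_base = moles / 0.147 × 1000 = 81.8 mL.

V_{base} = 81.8 mL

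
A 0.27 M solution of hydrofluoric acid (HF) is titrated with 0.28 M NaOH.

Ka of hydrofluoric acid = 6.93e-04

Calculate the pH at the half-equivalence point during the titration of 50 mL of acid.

At half-equivalence [HA] = [A⁻], so Henderson-Hasselbalch gives pH = pKa = -log(6.93e-04) = 3.16.

pH = pKa = 3.16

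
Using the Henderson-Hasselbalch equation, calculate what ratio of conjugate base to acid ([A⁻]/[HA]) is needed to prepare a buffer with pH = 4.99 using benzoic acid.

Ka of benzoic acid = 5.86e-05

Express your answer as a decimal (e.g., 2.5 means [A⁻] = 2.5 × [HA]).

pKa = -log(5.86e-05) = 4.2321. pH = pKa + log([A⁻]/[HA]), so log([A⁻]/[HA]) = pH − pKa = 4.99 − 4.2321 = 0.7579. [A⁻]/[HA] = 10^(0.7579) = 5.73

[A⁻]/[HA] = 5.73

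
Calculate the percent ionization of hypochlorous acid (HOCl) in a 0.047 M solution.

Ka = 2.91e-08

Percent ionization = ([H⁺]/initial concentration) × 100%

Using Ka equilibrium: x² + Ka×x - Ka×C = 0. Solving: [H⁺] = 3.6968e-05. Percent = (3.6968e-05/0.047) × 100

Percent ionization = 0.0787%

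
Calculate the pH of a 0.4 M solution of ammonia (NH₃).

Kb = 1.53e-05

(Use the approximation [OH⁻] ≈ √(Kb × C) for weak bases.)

[OH⁻] = √(Kb × C) = √(1.53e-05 × 0.4) = 2.4739e-03. pOH = 2.61, pH = 14 - pOH

pH = 11.39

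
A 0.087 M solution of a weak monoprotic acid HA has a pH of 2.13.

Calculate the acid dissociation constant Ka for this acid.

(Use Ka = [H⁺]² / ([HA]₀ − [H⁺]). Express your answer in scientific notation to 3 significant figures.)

[H⁺] = 10^(−pH) = 10^(−2.13) = 7.413e-03 M. For HA ⇌ H⁺ + A⁻, Ka = [H⁺][A⁻]/[HA] = [H⁺]² / ([HA]₀ − [H⁺]) = (7.413e-03)² / (0.087 − 7.413e-03) = 6.90e-04.

K_a = 6.90e-04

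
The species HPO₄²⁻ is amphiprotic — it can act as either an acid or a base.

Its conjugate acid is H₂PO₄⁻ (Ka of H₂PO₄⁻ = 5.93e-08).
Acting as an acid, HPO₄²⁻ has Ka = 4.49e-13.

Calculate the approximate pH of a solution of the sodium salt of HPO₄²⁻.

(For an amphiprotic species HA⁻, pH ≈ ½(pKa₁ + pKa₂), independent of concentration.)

pKa₁ = -log(5.93e-08) = 7.23; pKa₂ = -log(4.49e-13) = 12.35. For an amphiprotic species, pH ≈ ½(pKa₁ + pKa₂) = ½(7.23 + 12.35) = 9.79.

pH = 9.79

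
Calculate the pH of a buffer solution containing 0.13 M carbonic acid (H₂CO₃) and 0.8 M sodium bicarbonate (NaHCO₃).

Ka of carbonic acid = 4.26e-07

pKa = -log(4.26e-07) = 6.37. pH = pKa + log([A⁻]/[HA]) = 6.37 + log(0.8/0.13)

pH = 7.16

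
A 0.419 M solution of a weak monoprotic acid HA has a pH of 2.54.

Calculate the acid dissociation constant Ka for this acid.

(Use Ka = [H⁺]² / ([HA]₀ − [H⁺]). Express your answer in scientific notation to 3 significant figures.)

[H⁺] = 10^(−pH) = 10^(−2.54) = 2.884e-03 M. For HA ⇌ H⁺ + A⁻, Ka = [H⁺][A⁻]/[HA] = [H⁺]² / ([HA]₀ − [H⁺]) = (2.884e-03)² / (0.419 − 2.884e-03) = 2.00e-05.

K_a = 2.00e-05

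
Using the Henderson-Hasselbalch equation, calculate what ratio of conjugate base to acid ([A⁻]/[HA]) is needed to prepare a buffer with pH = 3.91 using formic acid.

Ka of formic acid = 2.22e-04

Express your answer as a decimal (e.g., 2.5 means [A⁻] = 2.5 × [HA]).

pKa = -log(2.22e-04) = 3.6536. pH = pKa + log([A⁻]/[HA]), so log([A⁻]/[HA]) = pH − pKa = 3.91 − 3.6536 = 0.2564. [A⁻]/[HA] = 10^(0.2564) = 1.80

[A⁻]/[HA] = 1.80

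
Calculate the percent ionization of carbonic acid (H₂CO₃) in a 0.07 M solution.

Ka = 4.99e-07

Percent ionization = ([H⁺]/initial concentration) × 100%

Using Ka equilibrium: x² + Ka×x - Ka×C = 0. Solving: [H⁺] = 1.8665e-04. Percent = (1.8665e-04/0.07) × 100

Percent ionization = 0.267%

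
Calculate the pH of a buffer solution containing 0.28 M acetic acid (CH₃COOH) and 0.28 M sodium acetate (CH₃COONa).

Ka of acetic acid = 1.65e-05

pKa = -log(1.65e-05) = 4.78. pH = pKa + log([A⁻]/[HA]) = 4.78 + log(0.28/0.28)

pH = 4.78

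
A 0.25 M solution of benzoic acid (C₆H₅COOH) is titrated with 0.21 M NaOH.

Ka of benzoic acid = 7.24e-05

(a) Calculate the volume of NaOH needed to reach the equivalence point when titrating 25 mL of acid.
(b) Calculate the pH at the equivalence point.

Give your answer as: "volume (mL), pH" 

moles acid = 0.25 × 25/1000 = 0.00625 mol; V_base = moles/0.21 × 1000 = 29.8 mL. At equivalence only the conjugate base is present: [A⁻] = 0.00625/0.055 = 1.1413e-01 M. Kb = Kw/Ka = 1.38e-10; [OH⁻] = √(Kb × [A⁻]) = 3.9704e-06; pOH = 5.40; pH = 14 - pOH = 8.60.

V = 29.8 mL, pH = 8.60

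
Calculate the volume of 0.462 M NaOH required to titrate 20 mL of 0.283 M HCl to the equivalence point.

At equivalence: moles acid = moles base. moles HCl = 0.283 × 20/1000 = 0.00566 mol. V_base = moles / 0.462 × 1000 = 12.3 mL.

V_{base} = 12.3 mL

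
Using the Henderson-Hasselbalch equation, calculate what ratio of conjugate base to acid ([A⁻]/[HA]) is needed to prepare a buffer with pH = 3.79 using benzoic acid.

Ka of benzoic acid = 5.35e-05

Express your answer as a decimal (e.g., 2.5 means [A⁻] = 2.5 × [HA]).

pKa = -log(5.35e-05) = 4.2716. pH = pKa + log([A⁻]/[HA]), so log([A⁻]/[HA]) = pH − pKa = 3.79 − 4.2716 = -0.4816. [A⁻]/[HA] = 10^(-0.4816) = 0.330

[A⁻]/[HA] = 0.330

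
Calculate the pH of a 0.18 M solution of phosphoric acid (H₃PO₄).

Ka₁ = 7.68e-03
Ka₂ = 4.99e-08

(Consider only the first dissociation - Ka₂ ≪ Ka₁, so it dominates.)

First dissociation dominates. From Ka₁ = [H⁺][HA⁻]/[H₂A], x² + Ka₁·x − Ka₁·C = 0 with C = 0.18 M and Ka₁ = 7.68e-03. Solving: [H⁺] = (−Ka₁ + √(Ka₁² + 4·Ka₁·C)) / 2 = 3.3538e-02 M. pH = -log(3.3538e-02) = 1.47.

pH = 1.47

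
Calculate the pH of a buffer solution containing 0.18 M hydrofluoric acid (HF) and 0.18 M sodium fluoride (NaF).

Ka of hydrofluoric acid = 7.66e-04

pKa = -log(7.66e-04) = 3.12. pH = pKa + log([A⁻]/[HA]) = 3.12 + log(0.18/0.18)

pH = 3.12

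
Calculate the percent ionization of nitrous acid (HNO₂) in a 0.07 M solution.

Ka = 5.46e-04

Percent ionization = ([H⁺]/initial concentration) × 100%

Using Ka equilibrium: x² + Ka×x - Ka×C = 0. Solving: [H⁺] = 5.9153e-03. Percent = (5.9153e-03/0.07) × 100

Percent ionization = 8.45%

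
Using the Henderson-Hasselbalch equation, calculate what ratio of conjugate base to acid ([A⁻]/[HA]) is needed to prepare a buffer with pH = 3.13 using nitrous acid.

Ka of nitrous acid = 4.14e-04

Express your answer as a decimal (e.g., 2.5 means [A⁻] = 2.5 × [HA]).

pKa = -log(4.14e-04) = 3.3830. pH = pKa + log([A⁻]/[HA]), so log([A⁻]/[HA]) = pH − pKa = 3.13 − 3.3830 = -0.2530. [A⁻]/[HA] = 10^(-0.2530) = 0.558

[A⁻]/[HA] = 0.558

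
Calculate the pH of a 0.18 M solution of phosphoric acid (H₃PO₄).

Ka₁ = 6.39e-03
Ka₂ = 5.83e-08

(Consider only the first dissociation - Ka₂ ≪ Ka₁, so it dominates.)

First dissociation dominates. From Ka₁ = [H⁺][HA⁻]/[H₂A], x² + Ka₁·x − Ka₁·C = 0 with C = 0.18 M and Ka₁ = 6.39e-03. Solving: [H⁺] = (−Ka₁ + √(Ka₁² + 4·Ka₁·C)) / 2 = 3.0870e-02 M. pH = -log(3.0870e-02) = 1.51.

pH = 1.51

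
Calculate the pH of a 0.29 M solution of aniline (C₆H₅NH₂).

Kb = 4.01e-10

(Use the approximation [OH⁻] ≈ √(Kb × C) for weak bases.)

[OH⁻] = √(Kb × C) = √(4.01e-10 × 0.29) = 1.0784e-05. pOH = 4.97, pH = 14 - pOH

pH = 9.03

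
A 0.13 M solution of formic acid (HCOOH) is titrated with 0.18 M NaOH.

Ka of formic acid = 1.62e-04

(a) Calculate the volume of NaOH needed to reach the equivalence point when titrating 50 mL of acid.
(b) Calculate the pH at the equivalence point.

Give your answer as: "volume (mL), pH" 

moles acid = 0.13 × 50/1000 = 0.0065 mol; V_base = moles/0.18 × 1000 = 36.1 mL. At equivalence only the conjugate base is present: [A⁻] = 0.0065/0.086 = 7.5484e-02 M. Kb = Kw/Ka = 6.17e-11; [OH⁻] = √(Kb × [A⁻]) = 2.1586e-06; pOH = 5.67; pH = 14 - pOH = 8.33.

V = 36.1 mL, pH = 8.33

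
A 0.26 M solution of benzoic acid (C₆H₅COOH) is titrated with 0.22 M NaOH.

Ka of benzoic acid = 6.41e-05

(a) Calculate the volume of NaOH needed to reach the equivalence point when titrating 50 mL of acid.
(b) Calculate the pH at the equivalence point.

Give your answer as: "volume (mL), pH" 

moles acid = 0.26 × 50/1000 = 0.013 mol; V_base = moles/0.22 × 1000 = 59.1 mL. At equivalence only the conjugate base is present: [A⁻] = 0.013/0.109 = 1.1917e-01 M. Kb = Kw/Ka = 1.56e-10; [OH⁻] = √(Kb × [A⁻]) = 4.3117e-06; pOH = 5.37; pH = 14 - pOH = 8.63.

V = 59.1 mL, pH = 8.63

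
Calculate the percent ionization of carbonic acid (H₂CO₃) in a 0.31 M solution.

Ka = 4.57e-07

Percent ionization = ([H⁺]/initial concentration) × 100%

Using Ka equilibrium: x² + Ka×x - Ka×C = 0. Solving: [H⁺] = 3.7616e-04. Percent = (3.7616e-04/0.31) × 100

Percent ionization = 0.121%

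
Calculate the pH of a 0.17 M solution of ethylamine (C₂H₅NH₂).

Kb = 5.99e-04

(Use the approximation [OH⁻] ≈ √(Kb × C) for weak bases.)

[OH⁻] = √(Kb × C) = √(5.99e-04 × 0.17) = 1.0091e-02. pOH = 2.00, pH = 14 - pOH

pH = 12.00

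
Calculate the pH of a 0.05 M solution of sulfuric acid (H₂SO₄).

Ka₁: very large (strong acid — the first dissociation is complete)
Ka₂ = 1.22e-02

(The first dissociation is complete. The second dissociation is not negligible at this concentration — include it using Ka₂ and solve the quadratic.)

First dissociation is complete: [H⁺]₀ = [HSO₄⁻]₀ = C = 0.05 M. Second dissociation HSO₄⁻ ⇌ H⁺ + SO₄²⁻: let x = [SO₄²⁻]. Ka₂ = (C + x)·x / (C − x) = 1.22e-02 → x² + (C + Ka₂)·x − Ka₂·C = 0 → x² + 0.06220·x − 6.100e-04 = 0. x = (−0.06220 + √(0.06220² + 4 × 6.100e-04)) / 2 = 8.6141e-03 M. [H⁺] = C + x = 0.05 + 8.6141e-03 = 5.8614e-02 M. pH = -log(5.8614e-02) = 1.23.

pH = 1.23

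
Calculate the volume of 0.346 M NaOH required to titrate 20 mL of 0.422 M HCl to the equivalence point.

At equivalence: moles acid = moles base. moles HCl = 0.422 × 20/1000 = 0.00844 mol. V_base = moles / 0.346 × 1000 = 24.4 mL.

V_{base} = 24.4 mL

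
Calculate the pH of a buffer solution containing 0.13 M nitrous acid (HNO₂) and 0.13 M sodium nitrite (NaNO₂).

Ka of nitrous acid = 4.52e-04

pKa = -log(4.52e-04) = 3.34. pH = pKa + log([A⁻]/[HA]) = 3.34 + log(0.13/0.13)

pH = 3.34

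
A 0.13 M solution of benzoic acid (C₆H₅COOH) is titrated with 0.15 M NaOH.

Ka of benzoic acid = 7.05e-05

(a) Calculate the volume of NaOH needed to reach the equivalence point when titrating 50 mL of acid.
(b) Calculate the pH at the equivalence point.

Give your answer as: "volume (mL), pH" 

moles acid = 0.13 × 50/1000 = 0.0065 mol; V_base = moles/0.15 × 1000 = 43.3 mL. At equivalence only the conjugate base is present: [A⁻] = 0.0065/0.093 = 6.9643e-02 M. Kb = Kw/Ka = 1.42e-10; [OH⁻] = √(Kb × [A⁻]) = 3.1430e-06; pOH = 5.50; pH = 14 - pOH = 8.50.

V = 43.3 mL, pH = 8.50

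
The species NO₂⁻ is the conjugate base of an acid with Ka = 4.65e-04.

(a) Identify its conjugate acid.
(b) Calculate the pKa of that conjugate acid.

(a) The conjugate acid is formed by adding one H⁺ to NO₂⁻, giving HNO₂. (b) pKa = -log(Ka) = -log(4.65e-04) = 3.33.

Conjugate acid: HNO₂; pK_a = 3.33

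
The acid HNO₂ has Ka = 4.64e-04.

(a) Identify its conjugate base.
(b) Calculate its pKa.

(a) The conjugate base is formed by removing one H⁺ from HNO₂, giving NO₂⁻. (b) pKa = -log(Ka) = -log(4.64e-04) = 3.33.

Conjugate base: NO₂⁻; pK_a = 3.33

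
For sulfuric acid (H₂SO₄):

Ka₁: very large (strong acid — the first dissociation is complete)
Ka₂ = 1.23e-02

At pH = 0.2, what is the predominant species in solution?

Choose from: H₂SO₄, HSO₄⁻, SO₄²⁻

The first dissociation is complete, so H₂SO₄ itself is never the predominant species in water; pKa₂ = -log(1.23e-02) = 1.91. For a polyprotic acid the predominant species crosses at each pKa: below pKa_n the protonated form dominates, above it the deprotonated form does. At pH = 0.2, the predominant species is HSO₄⁻.

HSO₄⁻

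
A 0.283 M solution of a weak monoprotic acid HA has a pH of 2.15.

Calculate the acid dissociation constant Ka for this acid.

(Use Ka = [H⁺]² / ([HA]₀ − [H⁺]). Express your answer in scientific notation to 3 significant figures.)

[H⁺] = 10^(−pH) = 10^(−2.15) = 7.079e-03 M. For HA ⇌ H⁺ + A⁻, Ka = [H⁺][A⁻]/[HA] = [H⁺]² / ([HA]₀ − [H⁺]) = (7.079e-03)² / (0.283 − 7.079e-03) = 1.82e-04.

K_a = 1.82e-04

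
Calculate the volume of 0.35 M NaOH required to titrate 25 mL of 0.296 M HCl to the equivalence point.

At equivalence: moles acid = moles base. moles HCl = 0.296 × 25/1000 = 0.0074 mol. V_base = moles / 0.35 × 1000 = 21.1 mL.

V_{base} = 21.1 mL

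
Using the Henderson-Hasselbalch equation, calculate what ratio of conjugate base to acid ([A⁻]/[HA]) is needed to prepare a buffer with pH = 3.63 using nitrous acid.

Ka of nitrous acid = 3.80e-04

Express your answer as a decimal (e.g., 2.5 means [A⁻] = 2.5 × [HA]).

pKa = -log(3.80e-04) = 3.4202. pH = pKa + log([A⁻]/[HA]), so log([A⁻]/[HA]) = pH − pKa = 3.63 − 3.4202 = 0.2098. [A⁻]/[HA] = 10^(0.2098) = 1.62

[A⁻]/[HA] = 1.62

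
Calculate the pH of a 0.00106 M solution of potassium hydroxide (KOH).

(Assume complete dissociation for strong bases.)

[OH⁻] = 0.00106 M for strong base. pOH = -log[OH⁻] = 2.97, pH = 14 - pOH

pH = 11.03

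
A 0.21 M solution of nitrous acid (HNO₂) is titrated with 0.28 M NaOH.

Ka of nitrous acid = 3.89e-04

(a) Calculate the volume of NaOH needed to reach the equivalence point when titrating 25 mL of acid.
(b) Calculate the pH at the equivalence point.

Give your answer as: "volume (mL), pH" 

moles acid = 0.21 × 25/1000 = 0.00525 mol; V_base = moles/0.28 × 1000 = 18.8 mL. At equivalence only the conjugate base is present: [A⁻] = 0.00525/0.044 = 1.2000e-01 M. Kb = Kw/Ka = 2.57e-11; [OH⁻] = √(Kb × [A⁻]) = 1.7564e-06; pOH = 5.76; pH = 14 - pOH = 8.24.

V = 18.8 mL, pH = 8.24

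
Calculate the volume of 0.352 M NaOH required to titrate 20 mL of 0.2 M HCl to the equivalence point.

At equivalence: moles acid = moles base. moles HCl = 0.2 × 20/1000 = 0.004 mol. V_base = moles / 0.352 × 1000 = 11.4 mL.

V_{base} = 11.4 mL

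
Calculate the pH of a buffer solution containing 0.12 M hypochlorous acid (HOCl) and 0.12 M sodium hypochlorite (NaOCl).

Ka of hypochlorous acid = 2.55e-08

pKa = -log(2.55e-08) = 7.59. pH = pKa + log([A⁻]/[HA]) = 7.59 + log(0.12/0.12)

pH = 7.59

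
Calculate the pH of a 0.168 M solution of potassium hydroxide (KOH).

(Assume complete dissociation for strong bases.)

[OH⁻] = 0.168 M for strong base. pOH = -log[OH⁻] = 0.77, pH = 14 - pOH

pH = 13.23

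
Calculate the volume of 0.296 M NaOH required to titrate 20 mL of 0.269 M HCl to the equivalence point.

At equivalence: moles acid = moles base. moles HCl = 0.269 × 20/1000 = 0.00538 mol. V_base = moles / 0.296 × 1000 = 18.2 mL.

V_{base} = 18.2 mL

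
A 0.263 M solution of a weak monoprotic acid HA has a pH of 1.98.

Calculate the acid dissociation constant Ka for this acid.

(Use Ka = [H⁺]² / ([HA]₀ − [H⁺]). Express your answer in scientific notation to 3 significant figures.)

[H⁺] = 10^(−pH) = 10^(−1.98) = 1.047e-02 M. For HA ⇌ H⁺ + A⁻, Ka = [H⁺][A⁻]/[HA] = [H⁺]² / ([HA]₀ − [H⁺]) = (1.047e-02)² / (0.263 − 1.047e-02) = 4.34e-04.

K_a = 4.34e-04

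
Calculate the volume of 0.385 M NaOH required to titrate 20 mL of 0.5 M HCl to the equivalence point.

At equivalence: moles acid = moles base. moles HCl = 0.5 × 20/1000 = 0.01 mol. V_base = moles / 0.385 × 1000 = 26.0 mL.

V_{base} = 26.0 mL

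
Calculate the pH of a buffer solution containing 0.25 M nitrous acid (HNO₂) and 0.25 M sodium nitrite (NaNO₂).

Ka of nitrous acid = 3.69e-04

pKa = -log(3.69e-04) = 3.43. pH = pKa + log([A⁻]/[HA]) = 3.43 + log(0.25/0.25)

pH = 3.43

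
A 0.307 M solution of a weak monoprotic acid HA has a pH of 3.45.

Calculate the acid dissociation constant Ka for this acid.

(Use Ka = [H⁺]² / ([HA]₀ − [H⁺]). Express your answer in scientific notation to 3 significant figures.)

[H⁺] = 10^(−pH) = 10^(−3.45) = 3.548e-04 M. For HA ⇌ H⁺ + A⁻, Ka = [H⁺][A⁻]/[HA] = [H⁺]² / ([HA]₀ − [H⁺]) = (3.548e-04)² / (0.307 − 3.548e-04) = 4.11e-07.

K_a = 4.11e-07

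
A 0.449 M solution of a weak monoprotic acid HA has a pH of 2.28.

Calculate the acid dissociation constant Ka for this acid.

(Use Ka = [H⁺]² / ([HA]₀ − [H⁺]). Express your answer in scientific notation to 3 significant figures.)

[H⁺] = 10^(−pH) = 10^(−2.28) = 5.248e-03 M. For HA ⇌ H⁺ + A⁻, Ka = [H⁺][A⁻]/[HA] = [H⁺]² / ([HA]₀ − [H⁺]) = (5.248e-03)² / (0.449 − 5.248e-03) = 6.21e-05.

K_a = 6.21e-05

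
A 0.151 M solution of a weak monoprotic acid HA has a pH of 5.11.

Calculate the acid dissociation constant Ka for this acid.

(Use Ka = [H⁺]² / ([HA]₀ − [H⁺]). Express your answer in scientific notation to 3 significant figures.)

[H⁺] = 10^(−pH) = 10^(−5.11) = 7.762e-06 M. For HA ⇌ H⁺ + A⁻, Ka = [H⁺][A⁻]/[HA] = [H⁺]² / ([HA]₀ − [H⁺]) = (7.762e-06)² / (0.151 − 7.762e-06) = 3.99e-10.

K_a = 3.99e-10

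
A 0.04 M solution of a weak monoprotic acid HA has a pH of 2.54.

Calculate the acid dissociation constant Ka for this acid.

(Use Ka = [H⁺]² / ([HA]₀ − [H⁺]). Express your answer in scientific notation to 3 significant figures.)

[H⁺] = 10^(−pH) = 10^(−2.54) = 2.884e-03 M. For HA ⇌ H⁺ + A⁻, Ka = [H⁺][A⁻]/[HA] = [H⁺]² / ([HA]₀ − [H⁺]) = (2.884e-03)² / (0.04 − 2.884e-03) = 2.24e-04.

K_a = 2.24e-04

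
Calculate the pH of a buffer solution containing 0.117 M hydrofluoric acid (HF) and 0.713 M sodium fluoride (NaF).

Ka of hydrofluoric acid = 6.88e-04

pKa = -log(6.88e-04) = 3.16. pH = pKa + log([A⁻]/[HA]) = 3.16 + log(0.713/0.117)

pH = 3.95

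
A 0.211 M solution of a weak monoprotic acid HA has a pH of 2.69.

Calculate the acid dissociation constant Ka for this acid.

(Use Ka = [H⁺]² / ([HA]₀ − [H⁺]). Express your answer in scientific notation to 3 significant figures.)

[H⁺] = 10^(−pH) = 10^(−2.69) = 2.042e-03 M. For HA ⇌ H⁺ + A⁻, Ka = [H⁺][A⁻]/[HA] = [H⁺]² / ([HA]₀ − [H⁺]) = (2.042e-03)² / (0.211 − 2.042e-03) = 1.99e-05.

K_a = 1.99e-05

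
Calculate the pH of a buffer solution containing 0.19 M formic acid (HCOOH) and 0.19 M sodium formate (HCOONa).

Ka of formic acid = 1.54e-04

pKa = -log(1.54e-04) = 3.81. pH = pKa + log([A⁻]/[HA]) = 3.81 + log(0.19/0.19)

pH = 3.81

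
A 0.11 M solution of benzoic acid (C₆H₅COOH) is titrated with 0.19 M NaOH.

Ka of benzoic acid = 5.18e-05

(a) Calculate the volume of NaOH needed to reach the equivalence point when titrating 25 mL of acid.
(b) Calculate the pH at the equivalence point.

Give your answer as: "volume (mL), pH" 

moles acid = 0.11 × 25/1000 = 0.00275 mol; V_base = moles/0.19 × 1000 = 14.5 mL. At equivalence only the conjugate base is present: [A⁻] = 0.00275/0.039 = 6.9667e-02 M. Kb = Kw/Ka = 1.93e-10; [OH⁻] = √(Kb × [A⁻]) = 3.6673e-06; pOH = 5.44; pH = 14 - pOH = 8.56.

V = 14.5 mL, pH = 8.56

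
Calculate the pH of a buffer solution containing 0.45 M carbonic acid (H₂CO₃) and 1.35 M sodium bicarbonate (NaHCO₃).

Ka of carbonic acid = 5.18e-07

pKa = -log(5.18e-07) = 6.29. pH = pKa + log([A⁻]/[HA]) = 6.29 + log(1.35/0.45)

pH = 6.76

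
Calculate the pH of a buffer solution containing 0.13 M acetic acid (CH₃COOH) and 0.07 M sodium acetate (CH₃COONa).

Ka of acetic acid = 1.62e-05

pKa = -log(1.62e-05) = 4.79. pH = pKa + log([A⁻]/[HA]) = 4.79 + log(0.07/0.13)

pH = 4.52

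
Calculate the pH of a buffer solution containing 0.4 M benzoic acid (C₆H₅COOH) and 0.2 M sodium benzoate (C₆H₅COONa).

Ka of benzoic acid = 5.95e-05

pKa = -log(5.95e-05) = 4.23. pH = pKa + log([A⁻]/[HA]) = 4.23 + log(0.2/0.4)

pH = 3.92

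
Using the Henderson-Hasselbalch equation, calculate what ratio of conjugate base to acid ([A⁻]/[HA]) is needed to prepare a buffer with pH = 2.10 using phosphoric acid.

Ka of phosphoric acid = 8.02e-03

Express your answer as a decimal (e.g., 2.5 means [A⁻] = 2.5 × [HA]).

pKa = -log(8.02e-03) = 2.0958. pH = pKa + log([A⁻]/[HA]), so log([A⁻]/[HA]) = pH − pKa = 2.10 − 2.0958 = 0.0042. [A⁻]/[HA] = 10^(0.0042) = 1.01

[A⁻]/[HA] = 1.01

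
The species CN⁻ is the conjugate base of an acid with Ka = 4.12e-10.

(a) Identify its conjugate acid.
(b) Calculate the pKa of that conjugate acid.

(a) The conjugate acid is formed by adding one H⁺ to CN⁻, giving HCN. (b) pKa = -log(Ka) = -log(4.12e-10) = 9.39.

Conjugate acid: HCN; pK_a = 9.39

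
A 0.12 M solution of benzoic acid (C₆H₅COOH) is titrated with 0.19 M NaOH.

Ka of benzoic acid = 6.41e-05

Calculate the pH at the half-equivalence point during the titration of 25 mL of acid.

At half-equivalence [HA] = [A⁻], so Henderson-Hasselbalch gives pH = pKa = -log(6.41e-05) = 4.19.

pH = pKa = 4.19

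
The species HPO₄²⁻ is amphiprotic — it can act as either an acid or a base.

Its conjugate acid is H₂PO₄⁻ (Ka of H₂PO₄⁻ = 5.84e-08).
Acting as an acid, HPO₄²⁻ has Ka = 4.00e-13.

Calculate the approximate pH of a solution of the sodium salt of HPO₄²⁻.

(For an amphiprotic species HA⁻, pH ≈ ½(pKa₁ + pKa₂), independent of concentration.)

pKa₁ = -log(5.84e-08) = 7.23; pKa₂ = -log(4.00e-13) = 12.40. For an amphiprotic species, pH ≈ ½(pKa₁ + pKa₂) = ½(7.23 + 12.40) = 9.82.

pH = 9.82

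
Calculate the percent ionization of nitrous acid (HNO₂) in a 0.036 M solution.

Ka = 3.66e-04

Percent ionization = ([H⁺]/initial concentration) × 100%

Using Ka equilibrium: x² + Ka×x - Ka×C = 0. Solving: [H⁺] = 3.4515e-03. Percent = (3.4515e-03/0.036) × 100

Percent ionization = 9.59%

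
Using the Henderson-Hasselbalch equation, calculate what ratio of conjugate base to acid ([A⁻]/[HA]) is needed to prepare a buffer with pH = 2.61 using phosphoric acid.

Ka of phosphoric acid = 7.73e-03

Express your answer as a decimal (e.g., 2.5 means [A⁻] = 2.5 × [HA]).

pKa = -log(7.73e-03) = 2.1118. pH = pKa + log([A⁻]/[HA]), so log([A⁻]/[HA]) = pH − pKa = 2.61 − 2.1118 = 0.4982. [A⁻]/[HA] = 10^(0.4982) = 3.15

[A⁻]/[HA] = 3.15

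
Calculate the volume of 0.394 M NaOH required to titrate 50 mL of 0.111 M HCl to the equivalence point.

At equivalence: moles acid = moles base. moles HCl = 0.111 × 50/1000 = 0.00555 mol. V_base = moles / 0.394 × 1000 = 14.1 mL.

V_{base} = 14.1 mL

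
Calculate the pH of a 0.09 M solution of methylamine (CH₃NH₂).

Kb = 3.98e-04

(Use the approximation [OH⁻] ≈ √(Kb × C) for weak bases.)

[OH⁻] = √(Kb × C) = √(3.98e-04 × 0.09) = 5.9850e-03. pOH = 2.22, pH = 14 - pOH

pH = 11.78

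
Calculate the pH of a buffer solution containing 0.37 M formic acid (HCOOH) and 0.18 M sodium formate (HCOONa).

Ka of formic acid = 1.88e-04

pKa = -log(1.88e-04) = 3.73. pH = pKa + log([A⁻]/[HA]) = 3.73 + log(0.18/0.37)

pH = 3.41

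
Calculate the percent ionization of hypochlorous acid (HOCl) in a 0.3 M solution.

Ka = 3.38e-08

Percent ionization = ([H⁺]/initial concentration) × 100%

Using Ka equilibrium: x² + Ka×x - Ka×C = 0. Solving: [H⁺] = 1.0068e-04. Percent = (1.0068e-04/0.3) × 100

Percent ionization = 0.0336%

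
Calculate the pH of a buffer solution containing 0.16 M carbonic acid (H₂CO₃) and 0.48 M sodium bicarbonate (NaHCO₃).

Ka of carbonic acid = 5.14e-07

pKa = -log(5.14e-07) = 6.29. pH = pKa + log([A⁻]/[HA]) = 6.29 + log(0.48/0.16)

pH = 6.77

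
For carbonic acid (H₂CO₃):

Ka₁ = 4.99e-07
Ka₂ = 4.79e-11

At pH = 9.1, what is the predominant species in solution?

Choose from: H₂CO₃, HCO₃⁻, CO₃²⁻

pKa₁ = 6.30, pKa₂ = 10.32. For a polyprotic acid the predominant species crosses at each pKa: below pKa_n the protonated form dominates, above it the deprotonated form does. At pH = 9.1, the predominant species is HCO₃⁻.

HCO₃⁻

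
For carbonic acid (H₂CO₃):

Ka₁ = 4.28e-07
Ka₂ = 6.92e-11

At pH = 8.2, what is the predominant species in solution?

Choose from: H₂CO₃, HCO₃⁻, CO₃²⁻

pKa₁ = 6.37, pKa₂ = 10.16. For a polyprotic acid the predominant species crosses at each pKa: below pKa_n the protonated form dominates, above it the deprotonated form does. At pH = 8.2, the predominant species is HCO₃⁻.

HCO₃⁻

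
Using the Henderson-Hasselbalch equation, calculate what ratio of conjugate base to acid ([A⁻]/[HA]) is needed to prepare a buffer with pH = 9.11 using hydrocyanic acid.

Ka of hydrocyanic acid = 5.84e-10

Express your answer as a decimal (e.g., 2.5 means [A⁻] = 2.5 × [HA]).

pKa = -log(5.84e-10) = 9.2336. pH = pKa + log([A⁻]/[HA]), so log([A⁻]/[HA]) = pH − pKa = 9.11 − 9.2336 = -0.1236. [A⁻]/[HA] = 10^(-0.1236) = 0.752

[A⁻]/[HA] = 0.752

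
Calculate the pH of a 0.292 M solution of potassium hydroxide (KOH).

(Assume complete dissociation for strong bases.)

[OH⁻] = 0.292 M for strong base. pOH = -log[OH⁻] = 0.53, pH = 14 - pOH

pH = 13.47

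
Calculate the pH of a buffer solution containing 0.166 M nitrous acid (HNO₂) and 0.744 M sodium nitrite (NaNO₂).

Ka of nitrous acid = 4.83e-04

pKa = -log(4.83e-04) = 3.32. pH = pKa + log([A⁻]/[HA]) = 3.32 + log(0.744/0.166)

pH = 3.97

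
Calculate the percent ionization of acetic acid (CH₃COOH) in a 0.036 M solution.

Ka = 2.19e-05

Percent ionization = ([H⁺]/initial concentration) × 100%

Using Ka equilibrium: x² + Ka×x - Ka×C = 0. Solving: [H⁺] = 8.7704e-04. Percent = (8.7704e-04/0.036) × 100

Percent ionization = 2.44%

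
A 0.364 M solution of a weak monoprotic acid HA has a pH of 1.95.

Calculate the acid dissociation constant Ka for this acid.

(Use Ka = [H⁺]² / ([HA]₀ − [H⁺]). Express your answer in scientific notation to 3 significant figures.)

[H⁺] = 10^(−pH) = 10^(−1.95) = 1.122e-02 M. For HA ⇌ H⁺ + A⁻, Ka = [H⁺][A⁻]/[HA] = [H⁺]² / ([HA]₀ − [H⁺]) = (1.122e-02)² / (0.364 − 1.122e-02) = 3.57e-04.

K_a = 3.57e-04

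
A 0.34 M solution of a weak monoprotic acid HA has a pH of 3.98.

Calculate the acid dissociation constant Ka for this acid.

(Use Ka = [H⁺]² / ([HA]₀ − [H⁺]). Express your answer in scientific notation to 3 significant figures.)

[H⁺] = 10^(−pH) = 10^(−3.98) = 1.047e-04 M. For HA ⇌ H⁺ + A⁻, Ka = [H⁺][A⁻]/[HA] = [H⁺]² / ([HA]₀ − [H⁺]) = (1.047e-04)² / (0.34 − 1.047e-04) = 3.23e-08.

K_a = 3.23e-08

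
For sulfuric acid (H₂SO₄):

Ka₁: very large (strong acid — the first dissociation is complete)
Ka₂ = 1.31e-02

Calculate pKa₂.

pKa₂ = -log(Ka₂) = -log(1.31e-02) = 1.88.

pK_{a2} = 1.88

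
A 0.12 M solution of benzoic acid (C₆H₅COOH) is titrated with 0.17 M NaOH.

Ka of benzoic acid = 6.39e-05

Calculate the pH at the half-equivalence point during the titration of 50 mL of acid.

At half-equivalence [HA] = [A⁻], so Henderson-Hasselbalch gives pH = pKa = -log(6.39e-05) = 4.19.

pH = pKa = 4.19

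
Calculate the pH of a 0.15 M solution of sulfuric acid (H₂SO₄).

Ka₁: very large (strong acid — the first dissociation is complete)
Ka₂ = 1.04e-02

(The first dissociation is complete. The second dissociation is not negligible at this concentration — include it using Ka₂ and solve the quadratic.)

First dissociation is complete: [H⁺]₀ = [HSO₄⁻]₀ = C = 0.15 M. Second dissociation HSO₄⁻ ⇌ H⁺ + SO₄²⁻: let x = [SO₄²⁻]. Ka₂ = (C + x)·x / (C − x) = 1.04e-02 → x² + (C + Ka₂)·x − Ka₂·C = 0 → x² + 0.16040·x − 1.560e-03 = 0. x = (−0.16040 + √(0.16040² + 4 × 1.560e-03)) / 2 = 9.1982e-03 M. [H⁺] = C + x = 0.15 + 9.1982e-03 = 1.5920e-01 M. pH = -log(1.5920e-01) = 0.80.

pH = 0.80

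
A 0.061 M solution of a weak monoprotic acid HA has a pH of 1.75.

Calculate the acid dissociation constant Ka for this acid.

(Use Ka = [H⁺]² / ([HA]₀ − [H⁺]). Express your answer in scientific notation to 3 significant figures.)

[H⁺] = 10^(−pH) = 10^(−1.75) = 1.778e-02 M. For HA ⇌ H⁺ + A⁻, Ka = [H⁺][A⁻]/[HA] = [H⁺]² / ([HA]₀ − [H⁺]) = (1.778e-02)² / (0.061 − 1.778e-02) = 7.32e-03.

K_a = 7.32e-03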